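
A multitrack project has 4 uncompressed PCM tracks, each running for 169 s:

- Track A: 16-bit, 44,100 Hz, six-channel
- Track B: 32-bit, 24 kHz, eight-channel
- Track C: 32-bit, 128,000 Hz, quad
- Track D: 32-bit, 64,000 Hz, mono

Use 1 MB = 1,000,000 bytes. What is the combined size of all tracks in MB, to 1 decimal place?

608.6 MB

Track A: 44,100 × 169 × 2 × 6 = 89,434,800 bytes.
Track B: 24,000 × 169 × 4 × 8 = 129,792,000 bytes.
Track C: 128,000 × 169 × 4 × 4 = 346,112,000 bytes.
Track D: 64,000 × 169 × 4 × 1 = 43,264,000 bytes.
Total = 608,602,800 bytes = 608.6 MB.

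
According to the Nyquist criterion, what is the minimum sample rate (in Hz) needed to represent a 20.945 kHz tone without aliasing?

Minimum sample rate = 2 × 20,945 Hz = 41,890 Hz.

41,890 Hz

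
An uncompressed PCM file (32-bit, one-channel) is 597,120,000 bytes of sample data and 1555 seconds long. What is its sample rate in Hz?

96,000 Hz

Bytes = sample_rate × seconds × bytes_per_sample × channels.
sample_rate = 597,120,000 / (1,555 × 4 × 1) = 597,120,000 / 6,220 = 96,000 Hz.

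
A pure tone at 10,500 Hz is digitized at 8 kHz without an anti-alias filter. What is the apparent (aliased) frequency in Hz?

Nyquist = 8,000/2 = 4,000 Hz; 10,500 Hz exceeds it.
Alias = |10,500 − 1×8,000| = |10,500 − 8,000| = 2,500 Hz.

2,500 Hz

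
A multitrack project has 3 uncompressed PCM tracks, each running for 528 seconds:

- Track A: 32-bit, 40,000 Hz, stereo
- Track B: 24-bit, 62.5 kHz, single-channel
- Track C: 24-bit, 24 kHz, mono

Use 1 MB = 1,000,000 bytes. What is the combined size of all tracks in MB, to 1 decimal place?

306.0 MB

Track A: 40,000 × 528 × 4 × 2 = 168,960,000 bytes.
Track B: 62,500 × 528 × 3 × 1 = 99,000,000 bytes.
Track C: 24,000 × 528 × 3 × 1 = 38,016,000 bytes.
Total = 305,976,000 bytes = 306.0 MB.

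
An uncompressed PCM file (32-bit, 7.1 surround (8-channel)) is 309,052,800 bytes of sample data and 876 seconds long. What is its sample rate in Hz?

11,025 Hz

Bytes = sample_rate × seconds × bytes_per_sample × channels.
sample_rate = 309,052,800 / (876 × 4 × 8) = 309,052,800 / 28,032 = 11,025 Hz.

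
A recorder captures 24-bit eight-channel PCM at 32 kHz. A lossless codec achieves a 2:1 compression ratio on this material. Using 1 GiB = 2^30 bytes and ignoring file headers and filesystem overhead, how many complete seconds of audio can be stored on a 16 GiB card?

44,739 seconds

Uncompressed byte rate = 32,000 × 3 × 8 = 768,000 bytes/s.
After 2:1 compression, effective rate ≈ 384000 bytes/s.
Capacity = 16 × 1,073,741,824 = 17,179,869,184 bytes.
17,179,869,184 / effective rate ≈ 44739.24 s → 44,739 seconds.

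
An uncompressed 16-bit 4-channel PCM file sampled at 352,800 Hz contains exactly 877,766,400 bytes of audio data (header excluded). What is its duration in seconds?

311 seconds

Byte rate = 352,800 × 2 × 4 = 2,822,400 bytes/s.
Duration = 877,766,400 / 2,822,400 = 311 s.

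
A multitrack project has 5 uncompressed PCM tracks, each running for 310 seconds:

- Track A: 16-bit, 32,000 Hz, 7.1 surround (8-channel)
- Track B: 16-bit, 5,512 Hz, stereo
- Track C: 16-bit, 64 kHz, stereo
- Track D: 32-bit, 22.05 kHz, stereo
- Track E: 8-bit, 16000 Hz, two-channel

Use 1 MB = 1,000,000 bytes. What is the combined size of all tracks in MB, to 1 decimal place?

Track A: 32,000 × 310 × 2 × 8 = 158,720,000 bytes.
Track B: 5,512 × 310 × 2 × 2 = 6,834,880 bytes.
Track C: 64,000 × 310 × 2 × 2 = 79,360,000 bytes.
Track D: 22,050 × 310 × 4 × 2 = 54,684,000 bytes.
Track E: 16,000 × 310 × 1 × 2 = 9,920,000 bytes.
Total = 309,518,880 bytes = 309.5 MB.

309.5 MB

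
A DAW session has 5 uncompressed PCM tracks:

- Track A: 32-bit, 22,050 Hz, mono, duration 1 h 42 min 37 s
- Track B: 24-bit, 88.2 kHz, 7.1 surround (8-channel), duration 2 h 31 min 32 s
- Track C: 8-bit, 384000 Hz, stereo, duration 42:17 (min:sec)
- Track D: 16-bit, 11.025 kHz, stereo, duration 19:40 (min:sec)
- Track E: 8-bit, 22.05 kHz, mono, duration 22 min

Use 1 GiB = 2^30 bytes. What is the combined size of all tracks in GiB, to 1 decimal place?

Track A: 1 h 42 min 37 s = 6,157 s; 22,050 × 6,157 × 4 × 1 = 543,047,400 bytes.
Track B: 2 h 31 min 32 s = 9,092 s; 88,200 × 9,092 × 3 × 8 = 19,245,945,600 bytes.
Track C: 42:17 (min:sec) = 2,537 s; 384,000 × 2,537 × 1 × 2 = 1,948,416,000 bytes.
Track D: 19:40 (min:sec) = 1,180 s; 11,025 × 1,180 × 2 × 2 = 52,038,000 bytes.
Track E: 22 min = 1,320 s; 22,050 × 1,320 × 1 × 1 = 29,106,000 bytes.
Total = 21,818,553,000 bytes = 20.3 GiB.

20.3 GiB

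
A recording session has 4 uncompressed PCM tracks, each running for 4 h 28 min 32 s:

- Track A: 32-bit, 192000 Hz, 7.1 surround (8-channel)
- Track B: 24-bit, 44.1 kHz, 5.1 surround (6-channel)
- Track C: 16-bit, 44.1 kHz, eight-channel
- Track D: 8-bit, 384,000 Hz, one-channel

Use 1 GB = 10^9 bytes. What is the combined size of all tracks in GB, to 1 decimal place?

4 h 28 min 32 s = 16,112 s.
Track A: 192,000 × 16,112 × 4 × 8 = 98,992,128,000 bytes.
Track B: 44,100 × 16,112 × 3 × 6 = 12,789,705,600 bytes.
Track C: 44,100 × 16,112 × 2 × 8 = 11,368,627,200 bytes.
Track D: 384,000 × 16,112 × 1 × 1 = 6,187,008,000 bytes.
Total = 129,337,468,800 bytes = 129.3 GB.

129.3 GB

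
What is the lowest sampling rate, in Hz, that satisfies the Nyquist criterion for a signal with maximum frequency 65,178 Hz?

Minimum sample rate = 2 × 65,178 Hz = 130,356 Hz.

130,356 Hz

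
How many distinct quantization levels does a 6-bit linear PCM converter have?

64 levels

2^6 = 64.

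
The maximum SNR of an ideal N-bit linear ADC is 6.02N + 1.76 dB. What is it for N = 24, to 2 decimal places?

6.02 × 24 + 1.76 = 146.24 dB.

146.24 dB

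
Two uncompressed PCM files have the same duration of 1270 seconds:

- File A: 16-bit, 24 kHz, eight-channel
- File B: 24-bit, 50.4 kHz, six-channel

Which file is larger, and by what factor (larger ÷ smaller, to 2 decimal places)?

File A: 24,000 × 2 × 8 = 384,000 bytes/s.
File B: 50,400 × 3 × 6 = 907,200 bytes/s.
File B is larger; ratio = 1,152,144,000 / 487,680,000 = 2.36.

File B, by a factor of 2.36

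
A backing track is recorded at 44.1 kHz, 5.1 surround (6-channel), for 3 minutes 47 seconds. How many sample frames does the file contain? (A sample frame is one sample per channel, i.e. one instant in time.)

10,010,700 sample frames

3 minutes 47 seconds = 227 s.
44,100 samples/s × 227 s = 10,010,700 frames.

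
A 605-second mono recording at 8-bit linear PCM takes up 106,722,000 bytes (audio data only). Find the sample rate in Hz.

Bytes = sample_rate × seconds × bytes_per_sample × channels.
sample_rate = 106,722,000 / (605 × 1 × 1) = 106,722,000 / 605 = 176,400 Hz.

176,400 Hz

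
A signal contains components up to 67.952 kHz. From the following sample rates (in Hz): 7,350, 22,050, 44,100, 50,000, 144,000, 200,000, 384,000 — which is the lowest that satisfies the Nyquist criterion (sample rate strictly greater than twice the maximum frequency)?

144,000 Hz

Need sample rate > 2 × 67,952 = 135,904 Hz.
Lowest listed rate above 135,904 Hz is 144,000 Hz.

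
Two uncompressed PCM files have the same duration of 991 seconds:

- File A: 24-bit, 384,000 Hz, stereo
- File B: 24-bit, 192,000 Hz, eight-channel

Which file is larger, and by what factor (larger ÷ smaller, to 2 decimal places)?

File A: 384,000 × 3 × 2 = 2,304,000 bytes/s.
File B: 192,000 × 3 × 8 = 4,608,000 bytes/s.
File B is larger; ratio = 4,566,528,000 / 2,283,264,000 = 2.00.

File B, by a factor of 2.00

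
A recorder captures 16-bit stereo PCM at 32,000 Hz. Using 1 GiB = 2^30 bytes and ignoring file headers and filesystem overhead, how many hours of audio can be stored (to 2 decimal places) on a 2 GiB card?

4.66 hours

Uncompressed byte rate = 32,000 × 2 × 2 = 128,000 bytes/s.
Capacity = 2 × 1,073,741,824 = 2,147,483,648 bytes.
2,147,483,648 / 128,000 ≈ 16777.22 s → 4.66 hours.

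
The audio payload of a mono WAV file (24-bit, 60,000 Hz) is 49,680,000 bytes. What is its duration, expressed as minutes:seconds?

4:36

Byte rate = 60,000 × 3 × 1 = 180,000 bytes/s.
Duration = 49,680,000 / 180,000 = 276 s.
276 s = 4:36.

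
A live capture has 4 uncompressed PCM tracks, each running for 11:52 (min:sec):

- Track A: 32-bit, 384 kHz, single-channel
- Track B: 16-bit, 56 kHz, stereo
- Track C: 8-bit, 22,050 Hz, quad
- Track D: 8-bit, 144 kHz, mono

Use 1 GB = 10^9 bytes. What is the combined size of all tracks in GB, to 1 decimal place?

1.4 GB

11:52 (min:sec) = 712 s.
Track A: 384,000 × 712 × 4 × 1 = 1,093,632,000 bytes.
Track B: 56,000 × 712 × 2 × 2 = 159,488,000 bytes.
Track C: 22,050 × 712 × 1 × 4 = 62,798,400 bytes.
Track D: 144,000 × 712 × 1 × 1 = 102,528,000 bytes.
Total = 1,418,446,400 bytes = 1.4 GB.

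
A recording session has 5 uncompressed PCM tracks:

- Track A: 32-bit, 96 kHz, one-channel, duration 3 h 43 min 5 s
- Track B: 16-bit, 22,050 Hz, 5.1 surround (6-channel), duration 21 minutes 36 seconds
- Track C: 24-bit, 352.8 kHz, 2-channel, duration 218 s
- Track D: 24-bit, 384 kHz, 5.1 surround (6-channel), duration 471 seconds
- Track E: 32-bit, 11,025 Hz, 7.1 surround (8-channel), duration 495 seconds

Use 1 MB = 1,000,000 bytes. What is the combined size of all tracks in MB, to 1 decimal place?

Track A: 3 h 43 min 5 s = 13,385 s; 96,000 × 13,385 × 4 × 1 = 5,139,840,000 bytes.
Track B: 21 minutes 36 seconds = 1,296 s; 22,050 × 1,296 × 2 × 6 = 342,921,600 bytes.
Track C: 352,800 × 218 × 3 × 2 = 461,462,400 bytes.
Track D: 384,000 × 471 × 3 × 6 = 3,255,552,000 bytes.
Track E: 11,025 × 495 × 4 × 8 = 174,636,000 bytes.
Total = 9,374,412,000 bytes = 9374.4 MB.

9374.4 MB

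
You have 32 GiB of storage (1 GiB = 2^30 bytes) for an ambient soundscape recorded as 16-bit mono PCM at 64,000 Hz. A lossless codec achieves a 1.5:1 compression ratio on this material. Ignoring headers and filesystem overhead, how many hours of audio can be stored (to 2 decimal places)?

Uncompressed byte rate = 64,000 × 2 × 1 = 128,000 bytes/s.
After 1.5:1 compression, effective rate ≈ 85333.33 bytes/s.
Capacity = 32 × 1,073,741,824 = 34,359,738,368 bytes.
34,359,738,368 / effective rate ≈ 402653.18 s → 111.85 hours.

111.85 hours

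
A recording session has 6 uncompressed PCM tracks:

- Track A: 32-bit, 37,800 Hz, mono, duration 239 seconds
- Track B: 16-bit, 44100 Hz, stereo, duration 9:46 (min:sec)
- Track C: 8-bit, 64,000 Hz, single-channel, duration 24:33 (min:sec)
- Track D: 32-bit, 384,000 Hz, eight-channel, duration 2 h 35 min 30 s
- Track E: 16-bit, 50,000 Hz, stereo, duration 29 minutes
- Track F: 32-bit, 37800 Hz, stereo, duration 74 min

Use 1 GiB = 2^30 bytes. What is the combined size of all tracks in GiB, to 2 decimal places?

108.57 GiB

Track A: 37,800 × 239 × 4 × 1 = 36,136,800 bytes.
Track B: 9:46 (min:sec) = 586 s; 44,100 × 586 × 2 × 2 = 103,370,400 bytes.
Track C: 24:33 (min:sec) = 1,473 s; 64,000 × 1,473 × 1 × 1 = 94,272,000 bytes.
Track D: 2 h 35 min 30 s = 9,330 s; 384,000 × 9,330 × 4 × 8 = 114,647,040,000 bytes.
Track E: 29 minutes = 1,740 s; 50,000 × 1,740 × 2 × 2 = 348,000,000 bytes.
Track F: 74 min = 4,440 s; 37,800 × 4,440 × 4 × 2 = 1,342,656,000 bytes.
Total = 116,571,475,200 bytes = 108.57 GiB.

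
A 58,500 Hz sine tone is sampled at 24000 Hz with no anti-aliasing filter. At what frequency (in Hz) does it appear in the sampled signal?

Nyquist = 24,000/2 = 12,000 Hz; 58,500 Hz exceeds it.
Alias = |58,500 − 2×24,000| = |58,500 − 48,000| = 10,500 Hz.

10,500 Hz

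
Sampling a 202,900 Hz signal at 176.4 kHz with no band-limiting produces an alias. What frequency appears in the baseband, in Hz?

Nyquist = 176,400/2 = 88,200 Hz; 202,900 Hz exceeds it.
Alias = |202,900 − 1×176,400| = |202,900 − 176,400| = 26,500 Hz.

26,500 Hz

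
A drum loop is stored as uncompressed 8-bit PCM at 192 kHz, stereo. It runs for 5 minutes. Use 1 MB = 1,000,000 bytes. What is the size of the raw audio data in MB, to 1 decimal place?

Duration = 5 minutes = 300 s.
Bytes = 192,000 samples/s × 300 s × 1 bytes/sample × 2 ch = 115,200,000 bytes.
115,200,000 / 1,000,000 = 115.2 MB.

115.2 MB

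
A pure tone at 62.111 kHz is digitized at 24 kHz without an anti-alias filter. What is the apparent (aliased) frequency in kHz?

9.889 kHz

Nyquist = 24,000/2 = 12,000 Hz; 62,111 Hz exceeds it.
Alias = |62,111 − 3×24,000| = |62,111 − 72,000| = 9,889 Hz = 9.889 kHz.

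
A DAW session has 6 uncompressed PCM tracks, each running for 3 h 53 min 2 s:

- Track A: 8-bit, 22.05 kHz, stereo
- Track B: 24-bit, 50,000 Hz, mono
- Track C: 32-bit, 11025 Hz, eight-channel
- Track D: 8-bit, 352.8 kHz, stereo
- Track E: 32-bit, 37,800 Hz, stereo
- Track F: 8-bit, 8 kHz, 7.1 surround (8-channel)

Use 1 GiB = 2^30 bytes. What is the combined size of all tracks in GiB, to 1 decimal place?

3 h 53 min 2 s = 13,982 s.
Track A: 22,050 × 13,982 × 1 × 2 = 616,606,200 bytes.
Track B: 50,000 × 13,982 × 3 × 1 = 2,097,300,000 bytes.
Track C: 11,025 × 13,982 × 4 × 8 = 4,932,849,600 bytes.
Track D: 352,800 × 13,982 × 1 × 2 = 9,865,699,200 bytes.
Track E: 37,800 × 13,982 × 4 × 2 = 4,228,156,800 bytes.
Track F: 8,000 × 13,982 × 1 × 8 = 894,848,000 bytes.
Total = 22,635,459,800 bytes = 21.1 GiB.

21.1 GiB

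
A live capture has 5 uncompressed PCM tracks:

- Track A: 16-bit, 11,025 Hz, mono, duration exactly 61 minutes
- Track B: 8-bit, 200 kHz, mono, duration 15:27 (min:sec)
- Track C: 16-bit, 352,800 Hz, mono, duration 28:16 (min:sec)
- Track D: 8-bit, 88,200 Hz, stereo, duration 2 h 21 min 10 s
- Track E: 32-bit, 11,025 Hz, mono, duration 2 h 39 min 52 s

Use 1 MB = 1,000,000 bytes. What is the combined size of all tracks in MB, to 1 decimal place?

Track A: exactly 61 minutes = 3,660 s; 11,025 × 3,660 × 2 × 1 = 80,703,000 bytes.
Track B: 15:27 (min:sec) = 927 s; 200,000 × 927 × 1 × 1 = 185,400,000 bytes.
Track C: 28:16 (min:sec) = 1,696 s; 352,800 × 1,696 × 2 × 1 = 1,196,697,600 bytes.
Track D: 2 h 21 min 10 s = 8,470 s; 88,200 × 8,470 × 1 × 2 = 1,494,108,000 bytes.
Track E: 2 h 39 min 52 s = 9,592 s; 11,025 × 9,592 × 4 × 1 = 423,007,200 bytes.
Total = 3,379,915,800 bytes = 3379.9 MB.

3379.9 MB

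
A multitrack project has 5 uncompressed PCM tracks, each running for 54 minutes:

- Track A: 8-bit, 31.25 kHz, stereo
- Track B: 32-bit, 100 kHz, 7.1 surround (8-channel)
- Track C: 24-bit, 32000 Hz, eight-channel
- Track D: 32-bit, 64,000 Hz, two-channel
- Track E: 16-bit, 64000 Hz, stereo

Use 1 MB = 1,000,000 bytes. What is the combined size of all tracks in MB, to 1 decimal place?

15547.1 MB

54 minutes = 3,240 s.
Track A: 31,250 × 3,240 × 1 × 2 = 202,500,000 bytes.
Track B: 100,000 × 3,240 × 4 × 8 = 10,368,000,000 bytes.
Track C: 32,000 × 3,240 × 3 × 8 = 2,488,320,000 bytes.
Track D: 64,000 × 3,240 × 4 × 2 = 1,658,880,000 bytes.
Track E: 64,000 × 3,240 × 2 × 2 = 829,440,000 bytes.
Total = 15,547,140,000 bytes = 15547.1 MB.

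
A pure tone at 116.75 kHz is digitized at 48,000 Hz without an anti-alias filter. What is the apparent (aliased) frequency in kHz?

Nyquist = 48,000/2 = 24,000 Hz; 116,750 Hz exceeds it.
Alias = |116,750 − 2×48,000| = |116,750 − 96,000| = 20,750 Hz = 20.75 kHz.

20.75 kHz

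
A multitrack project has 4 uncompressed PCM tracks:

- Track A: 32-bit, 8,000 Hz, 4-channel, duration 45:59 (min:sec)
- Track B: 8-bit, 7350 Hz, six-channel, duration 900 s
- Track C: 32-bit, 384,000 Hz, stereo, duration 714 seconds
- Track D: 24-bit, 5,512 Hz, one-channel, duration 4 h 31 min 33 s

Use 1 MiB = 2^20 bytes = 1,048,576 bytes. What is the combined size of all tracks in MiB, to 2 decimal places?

Track A: 45:59 (min:sec) = 2,759 s; 8,000 × 2,759 × 4 × 4 = 353,152,000 bytes.
Track B: 7,350 × 900 × 1 × 6 = 39,690,000 bytes.
Track C: 384,000 × 714 × 4 × 2 = 2,193,408,000 bytes.
Track D: 4 h 31 min 33 s = 16,293 s; 5,512 × 16,293 × 3 × 1 = 269,421,048 bytes.
Total = 2,855,671,048 bytes = 2723.38 MiB.

2723.38 MiB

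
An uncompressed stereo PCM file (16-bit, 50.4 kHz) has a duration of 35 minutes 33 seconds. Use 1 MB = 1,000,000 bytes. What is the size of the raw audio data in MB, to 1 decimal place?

430.0 MB

Duration = 35 minutes 33 seconds = 2,133 s.
Bytes = 50,400 samples/s × 2,133 s × 2 bytes/sample × 2 ch = 430,012,800 bytes.
430,012,800 / 1,000,000 = 430.0 MB.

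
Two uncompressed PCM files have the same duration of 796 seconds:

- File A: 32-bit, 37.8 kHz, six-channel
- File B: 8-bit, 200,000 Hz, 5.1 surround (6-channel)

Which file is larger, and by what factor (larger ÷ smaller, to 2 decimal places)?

File A: 37,800 × 4 × 6 = 907,200 bytes/s.
File B: 200,000 × 1 × 6 = 1,200,000 bytes/s.
File B is larger; ratio = 955,200,000 / 722,131,200 = 1.32.

File B, by a factor of 1.32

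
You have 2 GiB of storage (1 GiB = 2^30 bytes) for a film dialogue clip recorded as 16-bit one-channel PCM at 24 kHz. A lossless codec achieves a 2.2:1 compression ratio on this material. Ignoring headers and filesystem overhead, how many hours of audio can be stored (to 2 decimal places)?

Uncompressed byte rate = 24,000 × 2 × 1 = 48,000 bytes/s.
After 2.2:1 compression, effective rate ≈ 21818.18 bytes/s.
Capacity = 2 × 1,073,741,824 = 2,147,483,648 bytes.
2,147,483,648 / effective rate ≈ 98426.33 s → 27.34 hours.

27.34 hours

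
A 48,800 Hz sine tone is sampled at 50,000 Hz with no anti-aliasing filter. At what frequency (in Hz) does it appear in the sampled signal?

Nyquist = 50,000/2 = 25,000 Hz; 48,800 Hz exceeds it.
Alias = |48,800 − 1×50,000| = |48,800 − 50,000| = 1,200 Hz.

1,200 Hz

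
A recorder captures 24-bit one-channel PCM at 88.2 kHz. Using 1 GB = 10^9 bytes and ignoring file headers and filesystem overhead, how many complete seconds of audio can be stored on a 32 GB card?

Uncompressed byte rate = 88,200 × 3 × 1 = 264,600 bytes/s.
Capacity = 32 × 1,000,000,000 = 32,000,000,000 bytes.
32,000,000,000 / 264,600 ≈ 120937.26 s → 120,937 seconds.

120,937 seconds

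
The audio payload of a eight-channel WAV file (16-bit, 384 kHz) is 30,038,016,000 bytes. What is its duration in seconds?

Byte rate = 384,000 × 2 × 8 = 6,144,000 bytes/s.
Duration = 30,038,016,000 / 6,144,000 = 4,889 s.

4,889 seconds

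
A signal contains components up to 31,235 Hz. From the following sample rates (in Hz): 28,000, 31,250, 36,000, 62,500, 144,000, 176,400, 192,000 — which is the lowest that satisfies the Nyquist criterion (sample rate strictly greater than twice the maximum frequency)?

Need sample rate > 2 × 31,235 = 62,470 Hz.
Lowest listed rate above 62,470 Hz is 62,500 Hz.

62,500 Hz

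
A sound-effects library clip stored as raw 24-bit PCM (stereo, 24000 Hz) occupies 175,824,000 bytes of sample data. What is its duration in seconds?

Byte rate = 24,000 × 3 × 2 = 144,000 bytes/s.
Duration = 175,824,000 / 144,000 = 1,221 s.

1,221 seconds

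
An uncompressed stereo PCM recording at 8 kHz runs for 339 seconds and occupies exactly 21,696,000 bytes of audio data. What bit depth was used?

32 bits

Bytes per sample = 21,696,000 / (8,000 × 339 × 2) = 21,696,000 / 5,424,000 = 4.
Bit depth = 4 × 8 = 32 bits.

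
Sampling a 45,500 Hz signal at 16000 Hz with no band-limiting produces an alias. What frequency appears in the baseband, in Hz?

2,500 Hz

Nyquist = 16,000/2 = 8,000 Hz; 45,500 Hz exceeds it.
Alias = |45,500 − 3×16,000| = |45,500 − 48,000| = 2,500 Hz.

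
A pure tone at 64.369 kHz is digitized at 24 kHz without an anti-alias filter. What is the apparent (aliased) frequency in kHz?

7.631 kHz

Nyquist = 24,000/2 = 12,000 Hz; 64,369 Hz exceeds it.
Alias = |64,369 − 3×24,000| = |64,369 − 72,000| = 7,631 Hz = 7.631 kHz.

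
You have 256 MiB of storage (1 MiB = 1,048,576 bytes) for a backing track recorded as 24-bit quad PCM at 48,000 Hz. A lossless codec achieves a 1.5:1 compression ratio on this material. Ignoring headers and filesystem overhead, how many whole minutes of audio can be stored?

Uncompressed byte rate = 48,000 × 3 × 4 = 576,000 bytes/s.
After 1.5:1 compression, effective rate ≈ 384000 bytes/s.
Capacity = 256 × 1,048,576 = 268,435,456 bytes.
268,435,456 / effective rate ≈ 699.05 s → 11 minutes.

11 minutes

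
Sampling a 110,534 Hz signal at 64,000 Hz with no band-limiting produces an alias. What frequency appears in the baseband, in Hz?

17,466 Hz

Nyquist = 64,000/2 = 32,000 Hz; 110,534 Hz exceeds it.
Alias = |110,534 − 2×64,000| = |110,534 − 128,000| = 17,466 Hz.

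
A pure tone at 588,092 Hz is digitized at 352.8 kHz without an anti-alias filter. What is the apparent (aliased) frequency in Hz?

Nyquist = 352,800/2 = 176,400 Hz; 588,092 Hz exceeds it.
Alias = |588,092 − 2×352,800| = |588,092 − 705,600| = 117,508 Hz.

117,508 Hz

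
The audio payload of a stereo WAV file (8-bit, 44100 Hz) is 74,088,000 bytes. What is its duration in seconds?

Byte rate = 44,100 × 1 × 2 = 88,200 bytes/s.
Duration = 74,088,000 / 88,200 = 840 s.

840 seconds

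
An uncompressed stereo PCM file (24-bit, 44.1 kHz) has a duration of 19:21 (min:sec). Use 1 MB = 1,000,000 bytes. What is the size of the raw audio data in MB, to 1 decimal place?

Duration = 19:21 (min:sec) = 1,161 s.
Bytes = 44,100 samples/s × 1,161 s × 3 bytes/sample × 2 ch = 307,200,600 bytes.
307,200,600 / 1,000,000 = 307.2 MB.

307.2 MB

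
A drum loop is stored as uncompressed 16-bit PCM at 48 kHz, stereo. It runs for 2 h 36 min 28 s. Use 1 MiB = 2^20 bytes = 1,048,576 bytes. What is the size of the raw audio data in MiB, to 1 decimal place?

1719.0 MiB

Duration = 2 h 36 min 28 s = 9,388 s.
Bytes = 48,000 samples/s × 9,388 s × 2 bytes/sample × 2 ch = 1,802,496,000 bytes.
1,802,496,000 / 1,048,576 = 1719.0 MiB.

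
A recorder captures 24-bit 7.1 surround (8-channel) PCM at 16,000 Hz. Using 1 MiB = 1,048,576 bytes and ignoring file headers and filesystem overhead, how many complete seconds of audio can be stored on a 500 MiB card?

1,365 seconds

Uncompressed byte rate = 16,000 × 3 × 8 = 384,000 bytes/s.
Capacity = 500 × 1,048,576 = 524,288,000 bytes.
524,288,000 / 384,000 ≈ 1365.33 s → 1,365 seconds.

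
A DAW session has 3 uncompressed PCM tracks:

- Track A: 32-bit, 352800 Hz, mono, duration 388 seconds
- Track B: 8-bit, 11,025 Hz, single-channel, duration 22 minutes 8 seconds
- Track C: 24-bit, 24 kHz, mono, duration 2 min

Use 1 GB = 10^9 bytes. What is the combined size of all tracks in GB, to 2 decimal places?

Track A: 352,800 × 388 × 4 × 1 = 547,545,600 bytes.
Track B: 22 minutes 8 seconds = 1,328 s; 11,025 × 1,328 × 1 × 1 = 14,641,200 bytes.
Track C: 2 min = 120 s; 24,000 × 120 × 3 × 1 = 8,640,000 bytes.
Total = 570,826,800 bytes = 0.57 GB.

0.57 GB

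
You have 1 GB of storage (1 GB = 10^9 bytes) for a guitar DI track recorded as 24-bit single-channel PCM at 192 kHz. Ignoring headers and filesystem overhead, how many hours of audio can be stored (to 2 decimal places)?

0.48 hours

Uncompressed byte rate = 192,000 × 3 × 1 = 576,000 bytes/s.
Capacity = 1 × 1,000,000,000 = 1,000,000,000 bytes.
1,000,000,000 / 576,000 ≈ 1736.11 s → 0.48 hours.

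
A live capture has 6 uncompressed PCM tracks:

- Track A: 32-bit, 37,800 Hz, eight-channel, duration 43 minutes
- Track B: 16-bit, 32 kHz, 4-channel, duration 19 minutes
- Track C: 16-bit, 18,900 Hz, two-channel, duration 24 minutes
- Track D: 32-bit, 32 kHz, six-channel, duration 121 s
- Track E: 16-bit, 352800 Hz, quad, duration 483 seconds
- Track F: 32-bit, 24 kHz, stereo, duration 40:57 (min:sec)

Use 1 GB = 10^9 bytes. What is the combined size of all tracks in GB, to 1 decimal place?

5.4 GB

Track A: 43 minutes = 2,580 s; 37,800 × 2,580 × 4 × 8 = 3,120,768,000 bytes.
Track B: 19 minutes = 1,140 s; 32,000 × 1,140 × 2 × 4 = 291,840,000 bytes.
Track C: 24 minutes = 1,440 s; 18,900 × 1,440 × 2 × 2 = 108,864,000 bytes.
Track D: 32,000 × 121 × 4 × 6 = 92,928,000 bytes.
Track E: 352,800 × 483 × 2 × 4 = 1,363,219,200 bytes.
Track F: 40:57 (min:sec) = 2,457 s; 24,000 × 2,457 × 4 × 2 = 471,744,000 bytes.
Total = 5,449,363,200 bytes = 5.4 GB.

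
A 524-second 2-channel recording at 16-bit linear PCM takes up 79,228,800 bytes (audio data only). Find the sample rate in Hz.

Bytes = sample_rate × seconds × bytes_per_sample × channels.
sample_rate = 79,228,800 / (524 × 2 × 2) = 79,228,800 / 2,096 = 37,800 Hz.

37,800 Hz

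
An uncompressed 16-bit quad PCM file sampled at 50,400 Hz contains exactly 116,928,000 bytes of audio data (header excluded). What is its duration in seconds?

Byte rate = 50,400 × 2 × 4 = 403,200 bytes/s.
Duration = 116,928,000 / 403,200 = 290 s.

290 seconds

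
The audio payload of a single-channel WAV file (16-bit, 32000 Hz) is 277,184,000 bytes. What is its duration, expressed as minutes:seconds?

72:11

Byte rate = 32,000 × 2 × 1 = 64,000 bytes/s.
Duration = 277,184,000 / 64,000 = 4,331 s.
4,331 s = 72:11.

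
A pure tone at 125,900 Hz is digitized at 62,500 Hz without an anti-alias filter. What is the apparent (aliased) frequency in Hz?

900 Hz

Nyquist = 62,500/2 = 31,250 Hz; 125,900 Hz exceeds it.
Alias = |125,900 − 2×62,500| = |125,900 − 125,000| = 900 Hz.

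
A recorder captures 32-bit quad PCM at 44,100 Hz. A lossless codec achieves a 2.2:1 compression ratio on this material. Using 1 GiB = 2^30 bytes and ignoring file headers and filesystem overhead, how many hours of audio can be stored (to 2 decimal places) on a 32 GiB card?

29.76 hours

Uncompressed byte rate = 44,100 × 4 × 4 = 705,600 bytes/s.
After 2.2:1 compression, effective rate ≈ 320727.27 bytes/s.
Capacity = 32 × 1,073,741,824 = 34,359,738,368 bytes.
34,359,738,368 / effective rate ≈ 107130.7 s → 29.76 hours.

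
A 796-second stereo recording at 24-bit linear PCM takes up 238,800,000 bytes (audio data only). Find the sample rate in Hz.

50,000 Hz

Bytes = sample_rate × seconds × bytes_per_sample × channels.
sample_rate = 238,800,000 / (796 × 3 × 2) = 238,800,000 / 4,776 = 50,000 Hz.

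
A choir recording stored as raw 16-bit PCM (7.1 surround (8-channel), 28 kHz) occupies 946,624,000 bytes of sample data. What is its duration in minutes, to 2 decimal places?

35.22 minutes

Byte rate = 28,000 × 2 × 8 = 448,000 bytes/s.
Duration = 946,624,000 / 448,000 = 2,113 s.
2,113 s / 60 = 35.22 minutes.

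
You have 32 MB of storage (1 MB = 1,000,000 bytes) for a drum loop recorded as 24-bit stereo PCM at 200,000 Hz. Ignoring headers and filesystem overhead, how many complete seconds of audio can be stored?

26 seconds

Uncompressed byte rate = 200,000 × 3 × 2 = 1,200,000 bytes/s.
Capacity = 32 × 1,000,000 = 32,000,000 bytes.
32,000,000 / 1,200,000 ≈ 26.67 s → 26 seconds.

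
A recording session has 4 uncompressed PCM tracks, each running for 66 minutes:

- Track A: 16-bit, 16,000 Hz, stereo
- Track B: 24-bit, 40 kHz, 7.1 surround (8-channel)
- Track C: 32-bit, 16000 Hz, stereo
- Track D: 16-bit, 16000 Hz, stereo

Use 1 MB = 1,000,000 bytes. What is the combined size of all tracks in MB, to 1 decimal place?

4815.4 MB

66 minutes = 3,960 s.
Track A: 16,000 × 3,960 × 2 × 2 = 253,440,000 bytes.
Track B: 40,000 × 3,960 × 3 × 8 = 3,801,600,000 bytes.
Track C: 16,000 × 3,960 × 4 × 2 = 506,880,000 bytes.
Track D: 16,000 × 3,960 × 2 × 2 = 253,440,000 bytes.
Total = 4,815,360,000 bytes = 4815.4 MB.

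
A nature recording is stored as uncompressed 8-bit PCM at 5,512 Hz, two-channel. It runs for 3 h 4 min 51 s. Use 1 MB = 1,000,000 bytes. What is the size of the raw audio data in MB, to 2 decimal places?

122.27 MB

Duration = 3 h 4 min 51 s = 11,091 s.
Bytes = 5,512 samples/s × 11,091 s × 1 bytes/sample × 2 ch = 122,267,184 bytes.
122,267,184 / 1,000,000 = 122.27 MB.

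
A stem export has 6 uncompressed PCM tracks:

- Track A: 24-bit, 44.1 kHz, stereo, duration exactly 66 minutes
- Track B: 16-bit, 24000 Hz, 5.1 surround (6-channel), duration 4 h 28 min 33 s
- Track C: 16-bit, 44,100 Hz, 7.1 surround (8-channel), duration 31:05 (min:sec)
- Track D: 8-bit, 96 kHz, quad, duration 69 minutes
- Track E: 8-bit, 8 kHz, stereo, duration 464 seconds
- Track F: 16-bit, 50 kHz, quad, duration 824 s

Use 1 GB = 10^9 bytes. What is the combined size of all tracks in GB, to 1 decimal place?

8.9 GB

Track A: exactly 66 minutes = 3,960 s; 44,100 × 3,960 × 3 × 2 = 1,047,816,000 bytes.
Track B: 4 h 28 min 33 s = 16,113 s; 24,000 × 16,113 × 2 × 6 = 4,640,544,000 bytes.
Track C: 31:05 (min:sec) = 1,865 s; 44,100 × 1,865 × 2 × 8 = 1,315,944,000 bytes.
Track D: 69 minutes = 4,140 s; 96,000 × 4,140 × 1 × 4 = 1,589,760,000 bytes.
Track E: 8,000 × 464 × 1 × 2 = 7,424,000 bytes.
Track F: 50,000 × 824 × 2 × 4 = 329,600,000 bytes.
Total = 8,931,088,000 bytes = 8.9 GB.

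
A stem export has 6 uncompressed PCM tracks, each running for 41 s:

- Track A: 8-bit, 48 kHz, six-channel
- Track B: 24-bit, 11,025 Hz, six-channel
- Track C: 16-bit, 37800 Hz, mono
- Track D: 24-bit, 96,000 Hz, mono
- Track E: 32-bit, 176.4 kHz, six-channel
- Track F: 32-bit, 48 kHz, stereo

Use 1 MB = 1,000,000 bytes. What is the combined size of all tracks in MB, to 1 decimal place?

224.2 MB

Track A: 48,000 × 41 × 1 × 6 = 11,808,000 bytes.
Track B: 11,025 × 41 × 3 × 6 = 8,136,450 bytes.
Track C: 37,800 × 41 × 2 × 1 = 3,099,600 bytes.
Track D: 96,000 × 41 × 3 × 1 = 11,808,000 bytes.
Track E: 176,400 × 41 × 4 × 6 = 173,577,600 bytes.
Track F: 48,000 × 41 × 4 × 2 = 15,744,000 bytes.
Total = 224,173,650 bytes = 224.2 MB.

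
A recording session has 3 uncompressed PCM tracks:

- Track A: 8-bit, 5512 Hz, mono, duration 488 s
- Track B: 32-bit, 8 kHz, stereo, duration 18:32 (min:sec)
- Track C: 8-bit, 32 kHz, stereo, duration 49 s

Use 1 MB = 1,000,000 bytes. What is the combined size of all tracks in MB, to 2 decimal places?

Track A: 5,512 × 488 × 1 × 1 = 2,689,856 bytes.
Track B: 18:32 (min:sec) = 1,112 s; 8,000 × 1,112 × 4 × 2 = 71,168,000 bytes.
Track C: 32,000 × 49 × 1 × 2 = 3,136,000 bytes.
Total = 76,993,856 bytes = 76.99 MB.

76.99 MB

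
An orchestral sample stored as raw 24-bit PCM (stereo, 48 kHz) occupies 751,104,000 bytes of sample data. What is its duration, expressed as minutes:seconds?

43:28

Byte rate = 48,000 × 3 × 2 = 288,000 bytes/s.
Duration = 751,104,000 / 288,000 = 2,608 s.
2,608 s = 43:28.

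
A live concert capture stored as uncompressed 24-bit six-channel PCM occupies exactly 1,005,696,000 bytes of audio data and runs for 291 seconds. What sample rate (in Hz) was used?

192,000 Hz

Bytes = sample_rate × seconds × bytes_per_sample × channels.
sample_rate = 1,005,696,000 / (291 × 3 × 6) = 1,005,696,000 / 5,238 = 192,000 Hz.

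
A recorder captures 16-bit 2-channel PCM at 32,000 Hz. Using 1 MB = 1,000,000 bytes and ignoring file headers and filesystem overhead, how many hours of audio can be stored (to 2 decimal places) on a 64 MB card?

0.14 hours

Uncompressed byte rate = 32,000 × 2 × 2 = 128,000 bytes/s.
Capacity = 64 × 1,000,000 = 64,000,000 bytes.
64,000,000 / 128,000 ≈ 500 s → 0.14 hours.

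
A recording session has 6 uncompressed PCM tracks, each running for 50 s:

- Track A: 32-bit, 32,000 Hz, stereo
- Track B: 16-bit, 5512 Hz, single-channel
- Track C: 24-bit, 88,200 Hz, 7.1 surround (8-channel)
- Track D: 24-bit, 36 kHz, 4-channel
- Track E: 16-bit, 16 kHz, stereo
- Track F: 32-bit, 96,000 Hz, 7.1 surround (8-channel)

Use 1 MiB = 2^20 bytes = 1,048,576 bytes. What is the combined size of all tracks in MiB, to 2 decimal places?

Track A: 32,000 × 50 × 4 × 2 = 12,800,000 bytes.
Track B: 5,512 × 50 × 2 × 1 = 551,200 bytes.
Track C: 88,200 × 50 × 3 × 8 = 105,840,000 bytes.
Track D: 36,000 × 50 × 3 × 4 = 21,600,000 bytes.
Track E: 16,000 × 50 × 2 × 2 = 3,200,000 bytes.
Track F: 96,000 × 50 × 4 × 8 = 153,600,000 bytes.
Total = 297,591,200 bytes = 283.81 MiB.

283.81 MiB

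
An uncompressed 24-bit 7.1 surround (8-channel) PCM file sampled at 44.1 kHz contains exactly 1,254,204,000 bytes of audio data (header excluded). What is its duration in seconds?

1,185 seconds

Byte rate = 44,100 × 3 × 8 = 1,058,400 bytes/s.
Duration = 1,254,204,000 / 1,058,400 = 1,185 s.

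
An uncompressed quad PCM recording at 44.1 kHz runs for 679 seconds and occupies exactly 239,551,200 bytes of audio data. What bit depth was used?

16 bits

Bytes per sample = 239,551,200 / (44,100 × 679 × 4) = 239,551,200 / 119,775,600 = 2.
Bit depth = 2 × 8 = 16 bits.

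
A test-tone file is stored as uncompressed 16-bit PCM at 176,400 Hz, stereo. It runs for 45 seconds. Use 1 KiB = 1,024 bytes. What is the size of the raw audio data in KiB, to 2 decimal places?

Bytes = 176,400 samples/s × 45 s × 2 bytes/sample × 2 ch = 31,752,000 bytes.
31,752,000 / 1,024 = 31007.81 KiB.

31007.81 KiB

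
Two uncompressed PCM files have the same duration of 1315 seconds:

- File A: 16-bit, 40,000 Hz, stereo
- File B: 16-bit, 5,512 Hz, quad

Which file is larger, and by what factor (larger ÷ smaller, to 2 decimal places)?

File A, by a factor of 3.63

File A: 40,000 × 2 × 2 = 160,000 bytes/s.
File B: 5,512 × 2 × 4 = 44,096 bytes/s.
File A is larger; ratio = 210,400,000 / 57,986,240 = 3.63.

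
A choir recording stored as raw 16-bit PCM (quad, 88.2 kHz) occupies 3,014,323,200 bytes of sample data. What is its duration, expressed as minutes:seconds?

71:12

Byte rate = 88,200 × 2 × 4 = 705,600 bytes/s.
Duration = 3,014,323,200 / 705,600 = 4,272 s.
4,272 s = 71:12.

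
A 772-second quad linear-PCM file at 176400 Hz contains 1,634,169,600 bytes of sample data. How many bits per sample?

24 bits

Bytes per sample = 1,634,169,600 / (176,400 × 772 × 4) = 1,634,169,600 / 544,723,200 = 3.
Bit depth = 3 × 8 = 24 bits.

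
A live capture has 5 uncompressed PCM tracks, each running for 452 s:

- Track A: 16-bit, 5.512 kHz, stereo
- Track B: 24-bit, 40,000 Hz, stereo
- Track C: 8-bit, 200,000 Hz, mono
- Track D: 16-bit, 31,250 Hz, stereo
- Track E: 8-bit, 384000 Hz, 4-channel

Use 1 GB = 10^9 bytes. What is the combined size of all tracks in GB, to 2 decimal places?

Track A: 5,512 × 452 × 2 × 2 = 9,965,696 bytes.
Track B: 40,000 × 452 × 3 × 2 = 108,480,000 bytes.
Track C: 200,000 × 452 × 1 × 1 = 90,400,000 bytes.
Track D: 31,250 × 452 × 2 × 2 = 56,500,000 bytes.
Track E: 384,000 × 452 × 1 × 4 = 694,272,000 bytes.
Total = 959,617,696 bytes = 0.96 GB.

0.96 GB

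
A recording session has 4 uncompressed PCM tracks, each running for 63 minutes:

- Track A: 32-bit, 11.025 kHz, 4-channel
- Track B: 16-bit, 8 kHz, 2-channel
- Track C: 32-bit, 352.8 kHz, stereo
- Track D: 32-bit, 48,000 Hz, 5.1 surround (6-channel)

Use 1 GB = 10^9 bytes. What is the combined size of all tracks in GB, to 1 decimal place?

63 minutes = 3,780 s.
Track A: 11,025 × 3,780 × 4 × 4 = 666,792,000 bytes.
Track B: 8,000 × 3,780 × 2 × 2 = 120,960,000 bytes.
Track C: 352,800 × 3,780 × 4 × 2 = 10,668,672,000 bytes.
Track D: 48,000 × 3,780 × 4 × 6 = 4,354,560,000 bytes.
Total = 15,810,984,000 bytes = 15.8 GB.

15.8 GB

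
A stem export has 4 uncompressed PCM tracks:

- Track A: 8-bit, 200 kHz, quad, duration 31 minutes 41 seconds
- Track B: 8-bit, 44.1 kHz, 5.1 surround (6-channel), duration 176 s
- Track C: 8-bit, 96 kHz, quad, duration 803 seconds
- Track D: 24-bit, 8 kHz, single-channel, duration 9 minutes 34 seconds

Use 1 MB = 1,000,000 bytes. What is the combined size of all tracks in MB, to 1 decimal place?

Track A: 31 minutes 41 seconds = 1,901 s; 200,000 × 1,901 × 1 × 4 = 1,520,800,000 bytes.
Track B: 44,100 × 176 × 1 × 6 = 46,569,600 bytes.
Track C: 96,000 × 803 × 1 × 4 = 308,352,000 bytes.
Track D: 9 minutes 34 seconds = 574 s; 8,000 × 574 × 3 × 1 = 13,776,000 bytes.
Total = 1,889,497,600 bytes = 1889.5 MB.

1889.5 MB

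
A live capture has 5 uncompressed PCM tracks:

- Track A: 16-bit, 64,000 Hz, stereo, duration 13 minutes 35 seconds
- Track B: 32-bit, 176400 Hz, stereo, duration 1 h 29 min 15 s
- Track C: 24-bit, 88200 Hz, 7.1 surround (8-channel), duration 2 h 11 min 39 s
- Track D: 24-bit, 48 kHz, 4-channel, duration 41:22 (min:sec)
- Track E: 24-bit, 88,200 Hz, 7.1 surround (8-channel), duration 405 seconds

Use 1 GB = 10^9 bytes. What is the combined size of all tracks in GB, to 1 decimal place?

Track A: 13 minutes 35 seconds = 815 s; 64,000 × 815 × 2 × 2 = 208,640,000 bytes.
Track B: 1 h 29 min 15 s = 5,355 s; 176,400 × 5,355 × 4 × 2 = 7,556,976,000 bytes.
Track C: 2 h 11 min 39 s = 7,899 s; 88,200 × 7,899 × 3 × 8 = 16,720,603,200 bytes.
Track D: 41:22 (min:sec) = 2,482 s; 48,000 × 2,482 × 3 × 4 = 1,429,632,000 bytes.
Track E: 88,200 × 405 × 3 × 8 = 857,304,000 bytes.
Total = 26,773,155,200 bytes = 26.8 GB.

26.8 GB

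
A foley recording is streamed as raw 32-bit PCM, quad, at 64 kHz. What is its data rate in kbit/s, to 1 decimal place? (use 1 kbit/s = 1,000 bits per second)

Bit rate = 64,000 × 32 × 4 = 8,192,000 bits/s.
= 8192.0 kbit/s.

8192.0 kbit/s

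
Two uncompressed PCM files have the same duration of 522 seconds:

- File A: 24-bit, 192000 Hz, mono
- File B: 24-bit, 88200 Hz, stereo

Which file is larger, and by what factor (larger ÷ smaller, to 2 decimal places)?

File A, by a factor of 1.09

File A: 192,000 × 3 × 1 = 576,000 bytes/s.
File B: 88,200 × 3 × 2 = 529,200 bytes/s.
File A is larger; ratio = 300,672,000 / 276,242,400 = 1.09.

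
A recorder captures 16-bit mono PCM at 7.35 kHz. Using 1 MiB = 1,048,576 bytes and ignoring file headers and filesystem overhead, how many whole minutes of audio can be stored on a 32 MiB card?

38 minutes

Uncompressed byte rate = 7,350 × 2 × 1 = 14,700 bytes/s.
Capacity = 32 × 1,048,576 = 33,554,432 bytes.
33,554,432 / 14,700 ≈ 2282.61 s → 38 minutes.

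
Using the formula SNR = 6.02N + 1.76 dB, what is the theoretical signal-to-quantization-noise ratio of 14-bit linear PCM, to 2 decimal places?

6.02 × 14 + 1.76 = 86.04 dB.

86.04 dB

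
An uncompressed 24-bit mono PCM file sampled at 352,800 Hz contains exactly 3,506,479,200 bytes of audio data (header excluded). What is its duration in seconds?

3,313 seconds

Byte rate = 352,800 × 3 × 1 = 1,058,400 bytes/s.
Duration = 3,506,479,200 / 1,058,400 = 3,313 s.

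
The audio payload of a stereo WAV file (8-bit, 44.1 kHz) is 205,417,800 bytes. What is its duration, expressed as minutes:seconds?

Byte rate = 44,100 × 1 × 2 = 88,200 bytes/s.
Duration = 205,417,800 / 88,200 = 2,329 s.
2,329 s = 38:49.

38:49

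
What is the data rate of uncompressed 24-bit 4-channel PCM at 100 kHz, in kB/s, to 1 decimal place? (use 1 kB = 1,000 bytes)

Bit rate = 100,000 × 24 × 4 = 9,600,000 bits/s.
9,600,000 / 8 = 1,200,000 B/s = 1200.0 kB/s.

1200.0 kB/s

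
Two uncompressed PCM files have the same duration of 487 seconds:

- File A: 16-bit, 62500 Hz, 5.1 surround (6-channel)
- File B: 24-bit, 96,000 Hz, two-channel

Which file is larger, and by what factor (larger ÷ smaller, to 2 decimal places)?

File A, by a factor of 1.30

File A: 62,500 × 2 × 6 = 750,000 bytes/s.
File B: 96,000 × 3 × 2 = 576,000 bytes/s.
File A is larger; ratio = 365,250,000 / 280,512,000 = 1.30.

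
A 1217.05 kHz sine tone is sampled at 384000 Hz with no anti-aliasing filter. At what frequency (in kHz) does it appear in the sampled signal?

Nyquist = 384,000/2 = 192,000 Hz; 1,217,050 Hz exceeds it.
Alias = |1,217,050 − 3×384,000| = |1,217,050 − 1,152,000| = 65,050 Hz = 65.05 kHz.

65.05 kHz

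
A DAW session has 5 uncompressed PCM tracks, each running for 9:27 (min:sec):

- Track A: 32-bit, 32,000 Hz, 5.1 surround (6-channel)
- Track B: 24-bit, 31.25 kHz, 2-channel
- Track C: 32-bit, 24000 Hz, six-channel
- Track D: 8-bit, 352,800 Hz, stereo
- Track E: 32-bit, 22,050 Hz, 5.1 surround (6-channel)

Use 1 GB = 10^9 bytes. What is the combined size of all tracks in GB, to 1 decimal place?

9:27 (min:sec) = 567 s.
Track A: 32,000 × 567 × 4 × 6 = 435,456,000 bytes.
Track B: 31,250 × 567 × 3 × 2 = 106,312,500 bytes.
Track C: 24,000 × 567 × 4 × 6 = 326,592,000 bytes.
Track D: 352,800 × 567 × 1 × 2 = 400,075,200 bytes.
Track E: 22,050 × 567 × 4 × 6 = 300,056,400 bytes.
Total = 1,568,492,100 bytes = 1.6 GB.

1.6 GB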